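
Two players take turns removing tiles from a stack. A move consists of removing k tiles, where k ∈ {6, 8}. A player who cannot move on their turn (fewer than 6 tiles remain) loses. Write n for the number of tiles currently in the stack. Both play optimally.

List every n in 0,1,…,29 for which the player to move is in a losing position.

0, 1, 2, 3, 4, 5, 14, 15, 16, 17, 18, 19, 28, 29

Use the standard recursion: the mover loses at a terminal position; elsewhere, the mover wins exactly when some move hands the opponent an L position.
n=0: no move → L
n=1: no move → L
n=2: no move → L
n=3: no move → L
n=4: no move → L
n=5: no move → L
n=6: reaches L-position 0 → W
n=7: reaches L-position 1 → W
n=8: reaches L-position 2 → W
n=9: reaches L-position 3 → W
n=10: reaches L-position 4 → W
n=11: reaches L-position 5 → W
n=12: reaches L-position 4 → W
n=13: reaches L-position 5 → W
n=14: only reaches 8(W), 6(W), all W → L
n=15: only reaches 9(W), 7(W), all W → L
n=16: only reaches 10(W), 8(W), all W → L
n=17: only reaches 11(W), 9(W), all W → L
n=18: only reaches 12(W), 10(W), all W → L
n=19: only reaches 13(W), 11(W), all W → L
n=20: reaches L-position 14 → W
n=21: reaches L-position 15 → W
n=22: reaches L-position 16 → W
n=23: reaches L-position 17 → W
n=24: reaches L-position 18 → W
n=25: reaches L-position 19 → W
n=26: reaches L-position 18 → W
n=27: reaches L-position 19 → W
n=28: only reaches 22(W), 20(W), all W → L
n=29: only reaches 23(W), 21(W), all W → L
The losing starting values of n are exactly the entries labelled L in this table (14 of them).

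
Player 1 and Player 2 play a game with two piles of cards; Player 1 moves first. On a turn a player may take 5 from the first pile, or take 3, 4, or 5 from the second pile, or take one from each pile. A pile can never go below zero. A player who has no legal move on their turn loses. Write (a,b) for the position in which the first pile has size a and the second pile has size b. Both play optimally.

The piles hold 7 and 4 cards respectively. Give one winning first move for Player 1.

Move to (7,1).

Use the standard recursion: the mover loses at a terminal position; elsewhere, the mover wins exactly when some move hands the opponent an L position.
No move ever increases a pile, so every position that can arise here has a ≤ 7 and b ≤ 4; it is enough to label the cells with 0 ≤ a ≤ 7 and 0 ≤ b ≤ 4.
Every move lowers a or b (never raises either), so fill the grid row by row in increasing a, and left to right within a row: each cell's successors are then already labelled.
      b=0  b=1  b=2  b=3  b=4
a=0:    L    L    L    W    W
a=1:    L    W    W    W    W
a=2:    L    W    L    W    W
a=3:    L    W    L    W    W
a=4:    L    W    L    W    W
a=5:    W    W    W    W    L
a=6:    W    L    L    L    W
a=7:    W    L    W    W    W
Cells with no legal move (terminal, hence L): (0,0), (0,1), (0,2), (1,0), (2,0), (3,0), (4,0).
The remaining L cells, each justified by listing all of its moves:
(2,2): the only move is to (1,1)(W), a W ⇒ L
(3,2): the only move is to (2,1)(W), a W ⇒ L
(4,2): the only move is to (3,1)(W), a W ⇒ L
(5,4): moves to (0,4)(W), (5,1)(W), (5,0)(W), (4,3)(W); every one is W ⇒ L
(6,1): moves to (1,1)(W), (5,0)(W); every one is W ⇒ L
(6,2): moves to (1,2)(W), (5,1)(W); every one is W ⇒ L
(6,3): moves to (1,3)(W), (6,0)(W), (5,2)(W); every one is W ⇒ L
(7,1): moves to (2,1)(W), (6,0)(W); every one is W ⇒ L
Every other cell has at least one move into one of the L cells above, so it is W.
From (7,4), the L positions reachable in one move are: (7,1), (6,3). Any move reaching one of these is winning.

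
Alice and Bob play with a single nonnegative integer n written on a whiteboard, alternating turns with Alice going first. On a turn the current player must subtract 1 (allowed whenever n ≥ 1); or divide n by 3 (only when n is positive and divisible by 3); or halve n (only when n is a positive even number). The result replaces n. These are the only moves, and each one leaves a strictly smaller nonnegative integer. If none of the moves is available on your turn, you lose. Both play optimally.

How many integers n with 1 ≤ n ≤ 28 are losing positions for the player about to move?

Work bottom-up. With no move the player to move loses. Otherwise the position is W if at least one move leads to an L position for the opponent, and L if every move leads to a W.
n=0: no move → L
n=1: reaches L-position 0 → W
n=2: only reaches 1(W), which is W → L
n=3: reaches L-position 2 → W
n=4: reaches L-position 2 → W
n=5: only reaches 4(W), which is W → L
n=6: reaches L-position 2 → W
n=7: only reaches 6(W), which is W → L
n=8: reaches L-position 7 → W
n=9: only reaches 3(W), 8(W), all W → L
n=10: reaches L-position 5 → W
n=11: only reaches 10(W), which is W → L
n=12: reaches L-position 11 → W
n=13: only reaches 12(W), which is W → L
n=14: reaches L-position 7 → W
n=15: reaches L-position 5 → W
n=16: only reaches 8(W), 15(W), all W → L
n=17: reaches L-position 16 → W
n=18: reaches L-position 9 → W
n=19: only reaches 18(W), which is W → L
n=20: reaches L-position 19 → W
n=21: reaches L-position 7 → W
n=22: reaches L-position 11 → W
n=23: only reaches 22(W), which is W → L
n=24: reaches L-position 23 → W
n=25: only reaches 24(W), which is W → L
n=26: reaches L-position 13 → W
n=27: reaches L-position 9 → W
n=28: only reaches 14(W), 27(W), all W → L
L entries with 1 ≤ n ≤ 28 (n=0 is outside the asked range and is not counted): n = 2, 5, 7, 9, 11, 13, 16, 19, 23, 25, 28; that makes 11.

11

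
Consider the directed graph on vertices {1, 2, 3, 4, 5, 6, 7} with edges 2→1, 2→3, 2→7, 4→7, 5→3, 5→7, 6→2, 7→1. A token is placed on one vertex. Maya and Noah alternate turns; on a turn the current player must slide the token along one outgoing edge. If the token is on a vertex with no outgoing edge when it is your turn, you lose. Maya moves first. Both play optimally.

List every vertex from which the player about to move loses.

1, 3, 4, 6

Build the W/L table. Terminal = L. A non-terminal position is W if it has a move to some L; otherwise it is L.
Every edge goes from a vertex to one that appears earlier in the order 3, 1, 7, 2, 5, 4, 6, so processing vertices in that order labels each vertex after all of its successors.
3: no outgoing edge → L
1: no outgoing edge → L
7: W (go to 1, an L position)
2: W (go to 1, an L position)
5: W (go to 3, an L position)
4: L (sole option 7(W) is W)
6: L (sole option 2(W) is W)
Reading off the rows marked L gives the requested list; there are 4 such vertices.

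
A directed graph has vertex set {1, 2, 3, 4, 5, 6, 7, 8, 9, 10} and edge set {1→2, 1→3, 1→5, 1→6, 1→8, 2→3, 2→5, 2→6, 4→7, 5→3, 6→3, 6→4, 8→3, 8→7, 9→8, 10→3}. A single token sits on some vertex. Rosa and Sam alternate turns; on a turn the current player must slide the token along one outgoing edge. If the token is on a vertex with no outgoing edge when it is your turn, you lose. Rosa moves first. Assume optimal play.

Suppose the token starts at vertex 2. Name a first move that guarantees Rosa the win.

Build the W/L table. Terminal = L. A non-terminal position is W if it has a move to some L; otherwise it is L.
Every edge goes from a vertex to one that appears earlier in the order 3, 7, 8, 4, 6, 5, 2, 10, 1, 9, so processing vertices in that order labels each vertex after all of its successors.
3: no outgoing edge → L
7: no outgoing edge → L
8: reaches L-position 7 → W
4: reaches L-position 7 → W
6: reaches L-position 3 → W
5: reaches L-position 3 → W
2: reaches L-position 3 → W
10: reaches L-position 3 → W
1: reaches L-position 3 → W
9: only reaches 8(W), which is W → L
From 2, the L positions reachable in one move are: 3.

Move to 3.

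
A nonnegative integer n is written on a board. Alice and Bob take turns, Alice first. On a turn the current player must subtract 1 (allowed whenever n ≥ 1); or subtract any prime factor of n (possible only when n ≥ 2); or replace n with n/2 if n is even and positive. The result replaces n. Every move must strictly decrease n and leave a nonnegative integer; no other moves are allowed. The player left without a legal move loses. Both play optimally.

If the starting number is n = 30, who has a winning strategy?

Label each position W (a win for the player to move) or L (a loss). A position with no legal move is L; any other position is W exactly when some move reaches an L, and L when every move reaches a W.
n=0: no move → L
n=1: →0(L), so W
n=2: →0(L), so W
n=3: →0(L), so W
n=4: →2(W), 3(W) — all W, so L
n=5: →0(L), so W
n=6: →4(L), so W
n=7: →0(L), so W
n=8: →4(L), so W
n=9: →6(W), 8(W) — all W, so L
n=10: →9(L), so W
n=11: →0(L), so W
n=12: →9(L), so W
n=13: →0(L), so W
n=14: →7(W), 12(W), 13(W) — all W, so L
n=15: →14(L), so W
n=16: →14(L), so W
n=17: →0(L), so W
n=18: →9(L), so W
n=19: →0(L), so W
n=20: →10(W), 15(W), 18(W), 19(W) — all W, so L
n=21: →14(L), so W
n=22: →20(L), so W
n=23: →0(L), so W
n=24: →12(W), 21(W), 22(W), 23(W) — all W, so L
n=25: →20(L), so W
n=26: →24(L), so W
n=27: →24(L), so W
n=28: →14(L), so W
n=29: →0(L), so W
n=30: →15(W), 25(W), 27(W), 28(W), 29(W) — all W, so L
The starting position 30 is L: whatever Alice does, the opponent receives a W position.

Bob wins.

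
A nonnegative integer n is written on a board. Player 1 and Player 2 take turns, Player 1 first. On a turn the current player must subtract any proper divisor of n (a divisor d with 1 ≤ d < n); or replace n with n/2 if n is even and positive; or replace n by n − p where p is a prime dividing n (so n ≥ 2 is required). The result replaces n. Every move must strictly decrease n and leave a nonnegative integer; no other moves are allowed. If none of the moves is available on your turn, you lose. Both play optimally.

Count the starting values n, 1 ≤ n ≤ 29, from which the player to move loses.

6

Use the standard recursion: the mover loses at a terminal position; elsewhere, the mover wins exactly when some move hands the opponent an L position.
n=0: no move → L
n=1: no move → L
n=2: can move to 0, which is L ⇒ W
n=3: can move to 0, which is L ⇒ W
n=4: moves to 2(W), 3(W); every one is W ⇒ L
n=5: can move to 0, which is L ⇒ W
n=6: can move to 4, which is L ⇒ W
n=7: can move to 0, which is L ⇒ W
n=8: can move to 4, which is L ⇒ W
n=9: moves to 6(W), 8(W); every one is W ⇒ L
n=10: can move to 9, which is L ⇒ W
n=11: can move to 0, which is L ⇒ W
n=12: can move to 9, which is L ⇒ W
n=13: can move to 0, which is L ⇒ W
n=14: moves to 7(W), 12(W), 13(W); every one is W ⇒ L
n=15: can move to 14, which is L ⇒ W
n=16: can move to 14, which is L ⇒ W
n=17: can move to 0, which is L ⇒ W
n=18: can move to 9, which is L ⇒ W
n=19: can move to 0, which is L ⇒ W
n=20: moves to 10(W), 15(W), 16(W), 18(W), 19(W); every one is W ⇒ L
n=21: can move to 14, which is L ⇒ W
n=22: can move to 20, which is L ⇒ W
n=23: can move to 0, which is L ⇒ W
n=24: can move to 20, which is L ⇒ W
n=25: can move to 20, which is L ⇒ W
n=26: moves to 13(W), 24(W), 25(W); every one is W ⇒ L
n=27: can move to 26, which is L ⇒ W
n=28: can move to 14, which is L ⇒ W
n=29: can move to 0, which is L ⇒ W
L entries with 1 ≤ n ≤ 29 (n=0 is outside the asked range and is not counted): n = 1, 4, 9, 14, 20, 26; that makes 6.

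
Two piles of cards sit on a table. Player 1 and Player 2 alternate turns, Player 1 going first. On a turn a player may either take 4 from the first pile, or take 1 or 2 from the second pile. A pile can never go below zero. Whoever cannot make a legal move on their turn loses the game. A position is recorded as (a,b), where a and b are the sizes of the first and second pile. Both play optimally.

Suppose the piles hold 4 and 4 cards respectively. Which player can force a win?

Player 2 wins.

Label each position W (a win for the player to move) or L (a loss). A position with no legal move is L; any other position is W exactly when some move reaches an L, and L when every move reaches a W.
No move ever increases a pile, so every position that can arise here has a ≤ 4 and b ≤ 4; it is enough to label the cells with 0 ≤ a ≤ 4 and 0 ≤ b ≤ 4.
Every move lowers a or b (never raises either), so fill the grid row by row in increasing a, and left to right within a row: each cell's successors are then already labelled.
      b=0  b=1  b=2  b=3  b=4
a=0:    L    W    W    L    W
a=1:    L    W    W    L    W
a=2:    L    W    W    L    W
a=3:    L    W    W    L    W
a=4:    W    L    W    W    L
Cells with no legal move (terminal, hence L): (0,0), (1,0), (2,0), (3,0).
The remaining L cells, each justified by listing all of its moves:
(0,3): only reaches (0,2)(W), (0,1)(W), all W → L
(1,3): only reaches (1,2)(W), (1,1)(W), all W → L
(2,3): only reaches (2,2)(W), (2,1)(W), all W → L
(3,3): only reaches (3,2)(W), (3,1)(W), all W → L
(4,1): only reaches (0,1)(W), (4,0)(W), all W → L
(4,4): only reaches (0,4)(W), (4,3)(W), (4,2)(W), all W → L
Every other cell has at least one move into one of the L cells above, so it is W.
Every move from (4,4) reaches a W position, so the mover loses.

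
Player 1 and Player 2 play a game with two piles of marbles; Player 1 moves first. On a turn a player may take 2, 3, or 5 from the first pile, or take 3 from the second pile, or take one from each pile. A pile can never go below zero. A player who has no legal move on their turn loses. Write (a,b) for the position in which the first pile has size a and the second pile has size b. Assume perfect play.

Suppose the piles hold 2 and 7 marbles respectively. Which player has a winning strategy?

Player 1 wins.

Label each position W (a win for the player to move) or L (a loss). A position with no legal move is L; any other position is W exactly when some move reaches an L, and L when every move reaches a W.
No move ever increases a pile, so every position that can arise here has a ≤ 2 and b ≤ 7; it is enough to label the cells with 0 ≤ a ≤ 2 and 0 ≤ b ≤ 7.
Every move lowers a or b (never raises either), so fill the grid row by row in increasing a, and left to right within a row: each cell's successors are then already labelled.
      b=0  b=1  b=2  b=3  b=4  b=5  b=6  b=7
a=0:    L    L    L    W    W    W    L    L
a=1:    L    W    W    W    L    L    L    W
a=2:    W    W    W    L    L    W    W    W
Cells with no legal move (terminal, hence L): (0,0), (0,1), (0,2), (1,0).
The remaining L cells, each justified by listing all of its moves:
(0,6): L (sole option (0,3)(W) is W)
(0,7): L (sole option (0,4)(W) is W)
(1,4): L (options (1,1)(W), (0,3)(W) are all W)
(1,5): L (options (1,2)(W), (0,4)(W) are all W)
(1,6): L (options (1,3)(W), (0,5)(W) are all W)
(2,3): L (options (0,3)(W), (2,0)(W), (1,2)(W) are all W)
(2,4): L (options (0,4)(W), (2,1)(W), (1,3)(W) are all W)
Every other cell has at least one move into one of the L cells above, so it is W.
The starting position (2,7) is W: Player 1 should move to (0,7), handing over an L position.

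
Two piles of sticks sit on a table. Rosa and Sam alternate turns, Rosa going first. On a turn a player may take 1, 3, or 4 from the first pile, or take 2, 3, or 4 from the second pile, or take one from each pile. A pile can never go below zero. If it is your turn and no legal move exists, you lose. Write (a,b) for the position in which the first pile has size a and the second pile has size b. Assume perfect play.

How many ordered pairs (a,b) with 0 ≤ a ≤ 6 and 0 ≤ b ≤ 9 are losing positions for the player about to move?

19

Classify positions by backward induction: terminal positions (no move available) are L. From any other position, the mover wins iff some move reaches an L.
Every move lowers a or b (never raises either), so fill the grid row by row in increasing a, and left to right within a row: each cell's successors are then already labelled.
      b=0  b=1  b=2  b=3  b=4  b=5  b=6  b=7  b=8  b=9
a=0:    L    L    W    W    W    W    L    L    W    W
a=1:    W    W    W    L    L    W    W    W    W    L
a=2:    L    L    W    W    W    W    L    L    W    W
a=3:    W    W    W    L    L    W    W    W    W    L
a=4:    W    W    L    W    W    W    W    W    L    W
a=5:    W    W    W    W    W    L    W    W    W    W
a=6:    W    W    L    W    W    W    W    W    L    W
Cells with no legal move (terminal, hence L): (0,0), (0,1).
The remaining L cells, each justified by listing all of its moves:
(0,6): L (options (0,4)(W), (0,3)(W), (0,2)(W) are all W)
(0,7): L (options (0,5)(W), (0,4)(W), (0,3)(W) are all W)
(1,3): L (options (0,3)(W), (1,1)(W), (1,0)(W), (0,2)(W) are all W)
(1,4): L (options (0,4)(W), (1,2)(W), (1,1)(W), (1,0)(W), (0,3)(W) are all W)
(1,9): L (options (0,9)(W), (1,7)(W), (1,6)(W), (1,5)(W), (0,8)(W) are all W)
(2,0): L (sole option (1,0)(W) is W)
(2,1): L (options (1,1)(W), (1,0)(W) are all W)
(2,6): L (options (1,6)(W), (2,4)(W), (2,3)(W), (2,2)(W), (1,5)(W) are all W)
(2,7): L (options (1,7)(W), (2,5)(W), (2,4)(W), (2,3)(W), (1,6)(W) are all W)
(3,3): L (options (2,3)(W), (0,3)(W), (3,1)(W), (3,0)(W), (2,2)(W) are all W)
(3,4): L (options (2,4)(W), (0,4)(W), (3,2)(W), (3,1)(W), (3,0)(W), (2,3)(W) are all W)
(3,9): L (options (2,9)(W), (0,9)(W), (3,7)(W), (3,6)(W), (3,5)(W), (2,8)(W) are all W)
(4,2): L (options (3,2)(W), (1,2)(W), (0,2)(W), (4,0)(W), (3,1)(W) are all W)
(4,8): L (options (3,8)(W), (1,8)(W), (0,8)(W), (4,6)(W), (4,5)(W), (4,4)(W), (3,7)(W) are all W)
(5,5): L (options (4,5)(W), (2,5)(W), (1,5)(W), (5,3)(W), (5,2)(W), (5,1)(W), (4,4)(W) are all W)
(6,2): L (options (5,2)(W), (3,2)(W), (2,2)(W), (6,0)(W), (5,1)(W) are all W)
(6,8): L (options (5,8)(W), (3,8)(W), (2,8)(W), (6,6)(W), (6,5)(W), (6,4)(W), (5,7)(W) are all W)
Every other cell has at least one move into one of the L cells above, so it is W.
L cells per row: a=0: 4, a=1: 3, a=2: 4, a=3: 3, a=4: 2, a=5: 1, a=6: 2; total 19.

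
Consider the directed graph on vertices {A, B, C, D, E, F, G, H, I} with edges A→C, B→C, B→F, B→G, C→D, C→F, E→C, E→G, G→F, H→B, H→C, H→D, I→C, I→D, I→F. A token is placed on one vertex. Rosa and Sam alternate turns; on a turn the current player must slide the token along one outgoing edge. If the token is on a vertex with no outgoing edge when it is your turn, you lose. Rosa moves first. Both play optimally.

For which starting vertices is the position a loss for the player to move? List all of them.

A, D, E, F

Work bottom-up. With no move the player to move loses. Otherwise the position is W if at least one move leads to an L position for the opponent, and L if every move leads to a W.
Every edge goes from a vertex to one that appears earlier in the order D, F, G, C, I, B, H, E, A, so processing vertices in that order labels each vertex after all of its successors.
D: no outgoing edge → L
F: no outgoing edge → L
G: W (go to F, an L position)
C: W (go to F, an L position)
I: W (go to F, an L position)
B: W (go to F, an L position)
H: W (go to D, an L position)
E: L (options C(W), G(W) are all W)
A: L (sole option C(W) is W)
Reading off the rows marked L gives the requested list; there are 4 such vertices.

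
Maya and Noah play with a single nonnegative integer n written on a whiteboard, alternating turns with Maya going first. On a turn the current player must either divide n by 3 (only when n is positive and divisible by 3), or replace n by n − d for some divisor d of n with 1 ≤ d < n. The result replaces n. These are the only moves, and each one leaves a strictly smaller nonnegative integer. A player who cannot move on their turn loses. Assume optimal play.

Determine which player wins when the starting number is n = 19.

Noah wins.

Label each position W (a win for the player to move) or L (a loss). A position with no legal move is L; any other position is W exactly when some move reaches an L, and L when every move reaches a W.
n=0: no move → L
n=1: no move → L
n=2: can move to 1, which is L ⇒ W
n=3: can move to 1, which is L ⇒ W
n=4: moves to 2(W), 3(W); every one is W ⇒ L
n=5: can move to 4, which is L ⇒ W
n=6: can move to 4, which is L ⇒ W
n=7: the only move is to 6(W), a W ⇒ L
n=8: can move to 4, which is L ⇒ W
n=9: moves to 3(W), 6(W), 8(W); every one is W ⇒ L
n=10: can move to 9, which is L ⇒ W
n=11: the only move is to 10(W), a W ⇒ L
n=12: can move to 4, which is L ⇒ W
n=13: the only move is to 12(W), a W ⇒ L
n=14: can move to 7, which is L ⇒ W
n=15: moves to 5(W), 10(W), 12(W), 14(W); every one is W ⇒ L
n=16: can move to 15, which is L ⇒ W
n=17: the only move is to 16(W), a W ⇒ L
n=18: can move to 9, which is L ⇒ W
n=19: the only move is to 18(W), a W ⇒ L
Every move from 19 reaches a W position, so the mover loses.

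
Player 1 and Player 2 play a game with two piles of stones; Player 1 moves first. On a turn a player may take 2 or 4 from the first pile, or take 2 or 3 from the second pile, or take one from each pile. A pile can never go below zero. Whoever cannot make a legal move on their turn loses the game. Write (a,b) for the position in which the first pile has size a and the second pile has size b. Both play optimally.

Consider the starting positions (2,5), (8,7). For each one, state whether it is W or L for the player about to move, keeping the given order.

Build the W/L table. Terminal = L. A non-terminal position is W if it has a move to some L; otherwise it is L.
No move ever increases a pile, so every position that can arise here has a ≤ 8 and b ≤ 7; it is enough to label the cells with 0 ≤ a ≤ 8 and 0 ≤ b ≤ 7.
Every move lowers a or b (never raises either), so fill the grid row by row in increasing a, and left to right within a row: each cell's successors are then already labelled.
      b=0  b=1  b=2  b=3  b=4  b=5  b=6  b=7
a=0:    L    L    W    W    W    L    L    W
a=1:    L    W    W    W    L    L    W    W
a=2:    W    W    L    L    W    W    W    L
a=3:    W    L    L    W    W    W    L    L
a=4:    W    W    W    W    L    W    W    W
a=5:    W    W    W    L    W    W    W    W
a=6:    L    L    W    W    W    L    L    W
a=7:    L    W    W    W    L    L    W    W
a=8:    W    W    L    L    W    W    W    L
Cells with no legal move (terminal, hence L): (0,0), (0,1), (1,0).
The remaining L cells, each justified by listing all of its moves:
(0,5): only reaches (0,3)(W), (0,2)(W), all W → L
(0,6): only reaches (0,4)(W), (0,3)(W), all W → L
(1,4): only reaches (1,2)(W), (1,1)(W), (0,3)(W), all W → L
(1,5): only reaches (1,3)(W), (1,2)(W), (0,4)(W), all W → L
(2,2): only reaches (0,2)(W), (2,0)(W), (1,1)(W), all W → L
(2,3): only reaches (0,3)(W), (2,1)(W), (2,0)(W), (1,2)(W), all W → L
(2,7): only reaches (0,7)(W), (2,5)(W), (2,4)(W), (1,6)(W), all W → L
(3,1): only reaches (1,1)(W), (2,0)(W), all W → L
(3,2): only reaches (1,2)(W), (3,0)(W), (2,1)(W), all W → L
(3,6): only reaches (1,6)(W), (3,4)(W), (3,3)(W), (2,5)(W), all W → L
(3,7): only reaches (1,7)(W), (3,5)(W), (3,4)(W), (2,6)(W), all W → L
(4,4): only reaches (2,4)(W), (0,4)(W), (4,2)(W), (4,1)(W), (3,3)(W), all W → L
(5,3): only reaches (3,3)(W), (1,3)(W), (5,1)(W), (5,0)(W), (4,2)(W), all W → L
(6,0): only reaches (4,0)(W), (2,0)(W), all W → L
(6,1): only reaches (4,1)(W), (2,1)(W), (5,0)(W), all W → L
(6,5): only reaches (4,5)(W), (2,5)(W), (6,3)(W), (6,2)(W), (5,4)(W), all W → L
(6,6): only reaches (4,6)(W), (2,6)(W), (6,4)(W), (6,3)(W), (5,5)(W), all W → L
(7,0): only reaches (5,0)(W), (3,0)(W), all W → L
(7,4): only reaches (5,4)(W), (3,4)(W), (7,2)(W), (7,1)(W), (6,3)(W), all W → L
(7,5): only reaches (5,5)(W), (3,5)(W), (7,3)(W), (7,2)(W), (6,4)(W), all W → L
(8,2): only reaches (6,2)(W), (4,2)(W), (8,0)(W), (7,1)(W), all W → L
(8,3): only reaches (6,3)(W), (4,3)(W), (8,1)(W), (8,0)(W), (7,2)(W), all W → L
(8,7): only reaches (6,7)(W), (4,7)(W), (8,5)(W), (8,4)(W), (7,6)(W), all W → L
Every other cell has at least one move into one of the L cells above, so it is W.
(2,5): the move to (0,5) reaches an L cell, so W
(8,7): one of the L cells justified above, so L

(2,5): W, (8,7): L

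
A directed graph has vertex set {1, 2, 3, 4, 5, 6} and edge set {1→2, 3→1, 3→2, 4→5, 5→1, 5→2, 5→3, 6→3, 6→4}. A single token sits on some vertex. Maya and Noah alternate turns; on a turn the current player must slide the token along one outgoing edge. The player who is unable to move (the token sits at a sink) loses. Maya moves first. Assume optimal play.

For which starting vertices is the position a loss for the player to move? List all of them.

Positions with no move are L. A position that does have a move is losing for the player to move precisely when every available move leads to a winning position for the opponent. Fill in the labels:
Every edge goes from a vertex to one that appears earlier in the order 2, 1, 3, 5, 4, 6, so processing vertices in that order labels each vertex after all of its successors.
2: no outgoing edge → L
1: reaches L-position 2 → W
3: reaches L-position 2 → W
5: reaches L-position 2 → W
4: only reaches 5(W), which is W → L
6: reaches L-position 4 → W
The losing starting vertices are exactly the entries labelled L in this table (2 of them).

2, 4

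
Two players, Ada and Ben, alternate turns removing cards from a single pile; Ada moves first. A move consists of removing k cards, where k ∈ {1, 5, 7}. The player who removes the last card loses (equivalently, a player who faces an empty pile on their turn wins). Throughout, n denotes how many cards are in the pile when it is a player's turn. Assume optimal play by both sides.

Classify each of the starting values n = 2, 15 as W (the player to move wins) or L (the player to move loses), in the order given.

2: W, 15: L

Use the standard recursion: the mover wins at a terminal position; elsewhere, the mover wins exactly when some move hands the opponent an L position.
n=0: no move; the opponent has just taken the last card and therefore loses → W
n=1: the only move is to 0(W), a W ⇒ L
n=2: can move to 1, which is L ⇒ W
n=3: the only move is to 2(W), a W ⇒ L
n=4: can move to 3, which is L ⇒ W
n=5: moves to 4(W), 0(W); every one is W ⇒ L
n=6: can move to 5, which is L ⇒ W
n=7: moves to 6(W), 2(W), 0(W); every one is W ⇒ L
n=8: can move to 7, which is L ⇒ W
n=9: moves to 8(W), 4(W), 2(W); every one is W ⇒ L
n=10: can move to 9, which is L ⇒ W
n=11: moves to 10(W), 6(W), 4(W); every one is W ⇒ L
n=12: can move to 11, which is L ⇒ W
n=13: moves to 12(W), 8(W), 6(W); every one is W ⇒ L
n=14: can move to 13, which is L ⇒ W
n=15: moves to 14(W), 10(W), 8(W); every one is W ⇒ L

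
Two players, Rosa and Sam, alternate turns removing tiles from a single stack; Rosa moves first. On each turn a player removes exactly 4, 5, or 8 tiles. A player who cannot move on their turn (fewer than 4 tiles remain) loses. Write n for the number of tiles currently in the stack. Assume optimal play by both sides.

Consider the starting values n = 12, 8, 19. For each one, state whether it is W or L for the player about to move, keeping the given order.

12: L, 8: W, 19: W

Work bottom-up. With no move the player to move loses. Otherwise the position is W if at least one move leads to an L position for the opponent, and L if every move leads to a W.
n=0: no move → L
n=1: no move → L
n=2: no move → L
n=3: no move → L
n=4: →0(L), so W
n=5: →1(L), so W
n=6: →2(L), so W
n=7: →3(L), so W
n=8: →3(L), so W
n=9: →1(L), so W
n=10: →2(L), so W
n=11: →3(L), so W
n=12: →8(W), 7(W), 4(W) — all W, so L
n=13: →9(W), 8(W), 5(W) — all W, so L
n=14: →10(W), 9(W), 6(W) — all W, so L
n=15: →11(W), 10(W), 7(W) — all W, so L
n=16: →12(L), so W
n=17: →13(L), so W
n=18: →14(L), so W
n=19: →15(L), so W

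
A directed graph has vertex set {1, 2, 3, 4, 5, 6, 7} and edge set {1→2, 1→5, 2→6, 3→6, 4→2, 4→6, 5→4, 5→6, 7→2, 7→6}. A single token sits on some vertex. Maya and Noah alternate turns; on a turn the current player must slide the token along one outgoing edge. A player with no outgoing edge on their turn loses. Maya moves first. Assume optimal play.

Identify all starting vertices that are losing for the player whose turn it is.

1, 6

Build the W/L table. Terminal = L. A non-terminal position is W if it has a move to some L; otherwise it is L.
Every edge goes from a vertex to one that appears earlier in the order 6, 2, 4, 5, 1, 3, 7, so processing vertices in that order labels each vertex after all of its successors.
6: no outgoing edge → L
2: can move to 6, which is L ⇒ W
4: can move to 6, which is L ⇒ W
5: can move to 6, which is L ⇒ W
1: moves to 5(W), 2(W); every one is W ⇒ L
3: can move to 6, which is L ⇒ W
7: can move to 6, which is L ⇒ W
The losing starting vertices are exactly the entries labelled L in this table (2 of them).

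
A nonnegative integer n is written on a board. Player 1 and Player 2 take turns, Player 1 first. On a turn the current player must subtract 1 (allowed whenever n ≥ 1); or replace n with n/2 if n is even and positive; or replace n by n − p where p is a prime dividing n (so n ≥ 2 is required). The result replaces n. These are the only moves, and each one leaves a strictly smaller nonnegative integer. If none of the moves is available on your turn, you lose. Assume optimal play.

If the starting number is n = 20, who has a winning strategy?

Classify positions by backward induction: terminal positions (no move available) are L. From any other position, the mover wins iff some move reaches an L.
n=0: no move → L
n=1: reaches L-position 0 → W
n=2: reaches L-position 0 → W
n=3: reaches L-position 0 → W
n=4: only reaches 2(W), 3(W), all W → L
n=5: reaches L-position 0 → W
n=6: reaches L-position 4 → W
n=7: reaches L-position 0 → W
n=8: reaches L-position 4 → W
n=9: only reaches 6(W), 8(W), all W → L
n=10: reaches L-position 9 → W
n=11: reaches L-position 0 → W
n=12: reaches L-position 9 → W
n=13: reaches L-position 0 → W
n=14: only reaches 7(W), 12(W), 13(W), all W → L
n=15: reaches L-position 14 → W
n=16: reaches L-position 14 → W
n=17: reaches L-position 0 → W
n=18: reaches L-position 9 → W
n=19: reaches L-position 0 → W
n=20: only reaches 10(W), 15(W), 18(W), 19(W), all W → L
The starting position 20 is L: whatever Player 1 does, the opponent receives a W position.

Player 2 wins.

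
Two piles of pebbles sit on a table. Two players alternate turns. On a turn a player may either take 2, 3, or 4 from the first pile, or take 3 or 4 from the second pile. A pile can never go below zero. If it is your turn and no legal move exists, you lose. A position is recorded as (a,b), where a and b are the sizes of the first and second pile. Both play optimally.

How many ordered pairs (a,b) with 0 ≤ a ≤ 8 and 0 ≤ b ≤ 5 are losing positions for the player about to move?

Build the W/L table. Terminal = L. A non-terminal position is W if it has a move to some L; otherwise it is L.
Every move lowers a or b (never raises either), so fill the grid row by row in increasing a, and left to right within a row: each cell's successors are then already labelled.
      b=0  b=1  b=2  b=3  b=4  b=5
a=0:    L    L    L    W    W    W
a=1:    L    L    L    W    W    W
a=2:    W    W    W    L    L    L
a=3:    W    W    W    L    L    L
a=4:    W    W    W    W    W    W
a=5:    W    W    W    W    W    W
a=6:    L    L    L    W    W    W
a=7:    L    L    L    W    W    W
a=8:    W    W    W    L    L    L
Cells with no legal move (terminal, hence L): (0,0), (0,1), (0,2), (1,0), (1,1), (1,2).
The remaining L cells, each justified by listing all of its moves:
(2,3): moves to (0,3)(W), (2,0)(W); every one is W ⇒ L
(2,4): moves to (0,4)(W), (2,1)(W), (2,0)(W); every one is W ⇒ L
(2,5): moves to (0,5)(W), (2,2)(W), (2,1)(W); every one is W ⇒ L
(3,3): moves to (1,3)(W), (0,3)(W), (3,0)(W); every one is W ⇒ L
(3,4): moves to (1,4)(W), (0,4)(W), (3,1)(W), (3,0)(W); every one is W ⇒ L
(3,5): moves to (1,5)(W), (0,5)(W), (3,2)(W), (3,1)(W); every one is W ⇒ L
(6,0): moves to (4,0)(W), (3,0)(W), (2,0)(W); every one is W ⇒ L
(6,1): moves to (4,1)(W), (3,1)(W), (2,1)(W); every one is W ⇒ L
(6,2): moves to (4,2)(W), (3,2)(W), (2,2)(W); every one is W ⇒ L
(7,0): moves to (5,0)(W), (4,0)(W), (3,0)(W); every one is W ⇒ L
(7,1): moves to (5,1)(W), (4,1)(W), (3,1)(W); every one is W ⇒ L
(7,2): moves to (5,2)(W), (4,2)(W), (3,2)(W); every one is W ⇒ L
(8,3): moves to (6,3)(W), (5,3)(W), (4,3)(W), (8,0)(W); every one is W ⇒ L
(8,4): moves to (6,4)(W), (5,4)(W), (4,4)(W), (8,1)(W), (8,0)(W); every one is W ⇒ L
(8,5): moves to (6,5)(W), (5,5)(W), (4,5)(W), (8,2)(W), (8,1)(W); every one is W ⇒ L
Every other cell has at least one move into one of the L cells above, so it is W.
L cells per row: a=0: 3, a=1: 3, a=2: 3, a=3: 3, a=4: 0, a=5: 0, a=6: 3, a=7: 3, a=8: 3; total 21.

21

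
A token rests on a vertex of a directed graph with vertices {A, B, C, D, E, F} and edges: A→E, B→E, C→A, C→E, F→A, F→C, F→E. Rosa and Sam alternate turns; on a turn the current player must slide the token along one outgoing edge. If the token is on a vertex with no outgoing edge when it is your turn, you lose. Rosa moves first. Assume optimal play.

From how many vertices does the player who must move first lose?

Work bottom-up. With no move the player to move loses. Otherwise the position is W if at least one move leads to an L position for the opponent, and L if every move leads to a W.
Every edge goes from a vertex to one that appears earlier in the order E, D, A, C, B, F, so processing vertices in that order labels each vertex after all of its successors.
E: no outgoing edge → L
D: no outgoing edge → L
A: reaches L-position E → W
C: reaches L-position E → W
B: reaches L-position E → W
F: reaches L-position E → W
The L vertices are D, E; that is 2 in all.

2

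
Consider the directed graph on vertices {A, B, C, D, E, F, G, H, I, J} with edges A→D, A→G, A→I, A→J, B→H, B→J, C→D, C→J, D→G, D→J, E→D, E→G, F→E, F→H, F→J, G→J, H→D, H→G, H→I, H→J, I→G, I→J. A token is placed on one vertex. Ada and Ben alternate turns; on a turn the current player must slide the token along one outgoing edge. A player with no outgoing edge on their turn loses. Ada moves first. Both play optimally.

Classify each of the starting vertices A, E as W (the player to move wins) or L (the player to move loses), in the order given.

Work bottom-up. With no move the player to move loses. Otherwise the position is W if at least one move leads to an L position for the opponent, and L if every move leads to a W.
Every edge goes from a vertex to one that appears earlier in the order J, G, D, I, A, H, B, E, F, C, so processing vertices in that order labels each vertex after all of its successors.
J: no outgoing edge → L
G: W (go to J, an L position)
D: W (go to J, an L position)
I: W (go to J, an L position)
A: W (go to J, an L position)
H: W (go to J, an L position)
B: W (go to J, an L position)
E: L (options D(W), G(W) are all W)
F: W (go to E, an L position)
C: W (go to J, an L position)

A: W, E: L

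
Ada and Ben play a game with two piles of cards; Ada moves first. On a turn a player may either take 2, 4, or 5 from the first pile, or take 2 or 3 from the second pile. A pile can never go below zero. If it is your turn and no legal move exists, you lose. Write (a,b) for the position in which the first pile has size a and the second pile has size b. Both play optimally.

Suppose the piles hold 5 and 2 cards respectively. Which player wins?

Label each position W (a win for the player to move) or L (a loss). A position with no legal move is L; any other position is W exactly when some move reaches an L, and L when every move reaches a W.
No move ever increases a pile, so every position that can arise here has a ≤ 5 and b ≤ 2; it is enough to label the cells with 0 ≤ a ≤ 5 and 0 ≤ b ≤ 2.
Every move lowers a or b (never raises either), so fill the grid row by row in increasing a, and left to right within a row: each cell's successors are then already labelled.
      b=0  b=1  b=2
a=0:    L    L    W
a=1:    L    L    W
a=2:    W    W    L
a=3:    W    W    L
a=4:    W    W    W
a=5:    W    W    W
Cells with no legal move (terminal, hence L): (0,0), (0,1), (1,0), (1,1).
The remaining L cells, each justified by listing all of its moves:
(2,2): moves to (0,2)(W), (2,0)(W); every one is W ⇒ L
(3,2): moves to (1,2)(W), (3,0)(W); every one is W ⇒ L
Every other cell has at least one move into one of the L cells above, so it is W.
The starting position (5,2) is W: Ada should move to (3,2), handing over an L position.

Ada wins.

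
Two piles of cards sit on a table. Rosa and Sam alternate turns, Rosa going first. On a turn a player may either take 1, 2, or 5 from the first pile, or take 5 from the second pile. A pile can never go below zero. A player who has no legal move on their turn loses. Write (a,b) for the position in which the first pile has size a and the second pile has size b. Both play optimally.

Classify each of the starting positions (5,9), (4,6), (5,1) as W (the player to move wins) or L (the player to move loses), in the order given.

(5,9): W, (4,6): L, (5,1): W

Build the W/L table. Terminal = L. A non-terminal position is W if it has a move to some L; otherwise it is L.
No move ever increases a pile, so every position that can arise here has a ≤ 5 and b ≤ 9; it is enough to label the cells with 0 ≤ a ≤ 5 and 0 ≤ b ≤ 9.
Every move lowers a or b (never raises either), so fill the grid row by row in increasing a, and left to right within a row: each cell's successors are then already labelled.
      b=0  b=1  b=2  b=3  b=4  b=5  b=6  b=7  b=8  b=9
a=0:    L    L    L    L    L    W    W    W    W    W
a=1:    W    W    W    W    W    L    L    L    L    L
a=2:    W    W    W    W    W    W    W    W    W    W
a=3:    L    L    L    L    L    W    W    W    W    W
a=4:    W    W    W    W    W    L    L    L    L    L
a=5:    W    W    W    W    W    W    W    W    W    W
Cells with no legal move (terminal, hence L): (0,0), (0,1), (0,2), (0,3), (0,4).
The remaining L cells, each justified by listing all of its moves:
(1,5): L (options (0,5)(W), (1,0)(W) are all W)
(1,6): L (options (0,6)(W), (1,1)(W) are all W)
(1,7): L (options (0,7)(W), (1,2)(W) are all W)
(1,8): L (options (0,8)(W), (1,3)(W) are all W)
(1,9): L (options (0,9)(W), (1,4)(W) are all W)
(3,0): L (options (2,0)(W), (1,0)(W) are all W)
(3,1): L (options (2,1)(W), (1,1)(W) are all W)
(3,2): L (options (2,2)(W), (1,2)(W) are all W)
(3,3): L (options (2,3)(W), (1,3)(W) are all W)
(3,4): L (options (2,4)(W), (1,4)(W) are all W)
(4,5): L (options (3,5)(W), (2,5)(W), (4,0)(W) are all W)
(4,6): L (options (3,6)(W), (2,6)(W), (4,1)(W) are all W)
(4,7): L (options (3,7)(W), (2,7)(W), (4,2)(W) are all W)
(4,8): L (options (3,8)(W), (2,8)(W), (4,3)(W) are all W)
(4,9): L (options (3,9)(W), (2,9)(W), (4,4)(W) are all W)
Every other cell has at least one move into one of the L cells above, so it is W.
(5,9): the move to (4,9) reaches an L cell, so W
(4,6): one of the L cells justified above, so L
(5,1): the move to (3,1) reaches an L cell, so W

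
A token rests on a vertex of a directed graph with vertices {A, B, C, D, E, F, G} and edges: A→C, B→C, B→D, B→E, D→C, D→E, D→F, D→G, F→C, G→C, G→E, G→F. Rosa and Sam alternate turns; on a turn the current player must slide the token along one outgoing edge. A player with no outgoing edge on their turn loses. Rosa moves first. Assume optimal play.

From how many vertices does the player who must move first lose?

2

Build the W/L table. Terminal = L. A non-terminal position is W if it has a move to some L; otherwise it is L.
Every edge goes from a vertex to one that appears earlier in the order E, C, F, G, D, B, A, so processing vertices in that order labels each vertex after all of its successors.
E: no outgoing edge → L
C: no outgoing edge → L
F: can move to C, which is L ⇒ W
G: can move to C, which is L ⇒ W
D: can move to C, which is L ⇒ W
B: can move to C, which is L ⇒ W
A: can move to C, which is L ⇒ W
The L vertices are C, E; that is 2 in all.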